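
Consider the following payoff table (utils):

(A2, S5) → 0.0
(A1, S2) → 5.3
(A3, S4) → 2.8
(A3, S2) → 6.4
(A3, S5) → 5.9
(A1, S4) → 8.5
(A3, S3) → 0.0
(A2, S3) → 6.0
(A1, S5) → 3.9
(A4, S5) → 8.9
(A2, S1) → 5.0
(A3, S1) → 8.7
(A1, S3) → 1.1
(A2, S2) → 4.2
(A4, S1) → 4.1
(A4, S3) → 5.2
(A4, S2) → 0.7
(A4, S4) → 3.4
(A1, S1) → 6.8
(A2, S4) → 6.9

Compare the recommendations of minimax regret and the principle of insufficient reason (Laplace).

minimax regret → A1; laplace → A1 (agree)

Column bests: S1=8.7, S2=6.4, S3=6.0, S4=8.5, S5=8.9.
A1 regrets: 1.9, 1.1, 4.9, 0.0, 5.0 → max 5.0
A2 regrets: 3.7, 2.2, 0.0, 1.6, 8.9 → max 8.9
A3 regrets: 0.0, 0.0, 6.0, 5.7, 3.0 → max 6.0
A4 regrets: 4.6, 5.7, 0.8, 5.1, 0.0 → max 5.7
Smallest max regret = 5.0 → A1.
Row averages: A1=5.12, A2=4.42, A3=4.76, A4=4.46
Highest average = 5.12 → A1.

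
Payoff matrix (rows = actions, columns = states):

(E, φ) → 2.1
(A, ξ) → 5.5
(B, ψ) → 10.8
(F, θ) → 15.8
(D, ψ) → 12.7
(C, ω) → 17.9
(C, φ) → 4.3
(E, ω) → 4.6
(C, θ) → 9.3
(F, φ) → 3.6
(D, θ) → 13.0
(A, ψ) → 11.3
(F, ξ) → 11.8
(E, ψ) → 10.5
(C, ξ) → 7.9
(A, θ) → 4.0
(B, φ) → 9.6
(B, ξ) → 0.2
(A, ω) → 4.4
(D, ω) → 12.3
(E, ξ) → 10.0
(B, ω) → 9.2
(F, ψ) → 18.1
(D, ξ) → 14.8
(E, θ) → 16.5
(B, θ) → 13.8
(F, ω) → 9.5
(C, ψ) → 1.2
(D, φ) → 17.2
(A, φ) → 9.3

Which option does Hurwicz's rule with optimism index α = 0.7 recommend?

D

A: 0.7·11.3 + 0.3·4.0 = 9.11
B: 0.7·13.8 + 0.3·0.2 = 9.72
C: 0.7·17.9 + 0.3·1.2 = 12.89
D: 0.7·17.2 + 0.3·12.3 = 15.73
E: 0.7·16.5 + 0.3·2.1 = 12.18
F: 0.7·18.1 + 0.3·3.6 = 13.75
Highest Hurwicz score = 15.73 → D.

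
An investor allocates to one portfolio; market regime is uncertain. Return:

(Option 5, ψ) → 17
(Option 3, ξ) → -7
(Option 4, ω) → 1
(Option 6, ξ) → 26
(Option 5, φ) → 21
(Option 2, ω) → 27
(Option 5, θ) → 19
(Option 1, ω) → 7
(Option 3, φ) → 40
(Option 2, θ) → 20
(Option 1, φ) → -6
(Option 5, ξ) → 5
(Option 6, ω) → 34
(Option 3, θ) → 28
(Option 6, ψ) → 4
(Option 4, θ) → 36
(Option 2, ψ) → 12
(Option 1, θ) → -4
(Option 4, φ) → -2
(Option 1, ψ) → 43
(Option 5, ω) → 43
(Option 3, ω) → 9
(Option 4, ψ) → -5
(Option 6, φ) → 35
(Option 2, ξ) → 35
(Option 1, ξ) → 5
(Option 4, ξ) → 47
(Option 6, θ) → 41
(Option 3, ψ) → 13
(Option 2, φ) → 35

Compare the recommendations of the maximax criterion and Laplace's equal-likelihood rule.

maximax → Option 4; laplace → Option 6 (disagree)

Row maxima: Option 1=43, Option 2=35, Option 3=40, Option 4=47, Option 5=43, Option 6=41
Best best-case = 47 → Option 4.
Row averages: Option 1=9, Option 2=25.8, Option 3=16.6, Option 4=15.4, Option 5=21, Option 6=28
Highest average = 28 → Option 6.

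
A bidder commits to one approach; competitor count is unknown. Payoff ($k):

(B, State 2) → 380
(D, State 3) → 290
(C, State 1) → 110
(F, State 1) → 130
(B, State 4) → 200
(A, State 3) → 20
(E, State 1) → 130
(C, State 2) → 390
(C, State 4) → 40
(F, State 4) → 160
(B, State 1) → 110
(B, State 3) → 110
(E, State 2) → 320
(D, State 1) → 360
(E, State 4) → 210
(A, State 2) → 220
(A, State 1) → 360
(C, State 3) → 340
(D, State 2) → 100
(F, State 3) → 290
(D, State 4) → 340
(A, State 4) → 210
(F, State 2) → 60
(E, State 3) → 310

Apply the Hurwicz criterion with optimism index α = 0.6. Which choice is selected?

B

A: 0.6·360 + 0.4·20 = 224
B: 0.6·380 + 0.4·110 = 272
C: 0.6·390 + 0.4·40 = 250
D: 0.6·360 + 0.4·100 = 256
E: 0.6·320 + 0.4·130 = 244
F: 0.6·290 + 0.4·60 = 198
Highest Hurwicz score = 272 → B.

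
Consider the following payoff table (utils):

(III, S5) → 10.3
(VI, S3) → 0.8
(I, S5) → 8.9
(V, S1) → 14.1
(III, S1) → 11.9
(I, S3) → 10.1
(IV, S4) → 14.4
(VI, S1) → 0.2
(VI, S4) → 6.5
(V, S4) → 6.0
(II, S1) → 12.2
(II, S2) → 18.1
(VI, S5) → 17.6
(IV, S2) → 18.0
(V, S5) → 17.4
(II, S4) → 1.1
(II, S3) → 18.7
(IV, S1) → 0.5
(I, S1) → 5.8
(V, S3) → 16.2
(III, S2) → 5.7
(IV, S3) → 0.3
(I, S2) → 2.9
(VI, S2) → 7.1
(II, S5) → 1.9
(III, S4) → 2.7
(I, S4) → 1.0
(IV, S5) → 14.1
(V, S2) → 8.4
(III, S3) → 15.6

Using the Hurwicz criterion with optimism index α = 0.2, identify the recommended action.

I: 0.2·10.1 + 0.8·1.0 = 2.82
II: 0.2·18.7 + 0.8·1.1 = 4.62
III: 0.2·15.6 + 0.8·2.7 = 5.28
IV: 0.2·18.0 + 0.8·0.3 = 3.84
V: 0.2·17.4 + 0.8·6.0 = 8.28
VI: 0.2·17.6 + 0.8·0.2 = 3.68
Highest Hurwicz score = 8.28 → V.

V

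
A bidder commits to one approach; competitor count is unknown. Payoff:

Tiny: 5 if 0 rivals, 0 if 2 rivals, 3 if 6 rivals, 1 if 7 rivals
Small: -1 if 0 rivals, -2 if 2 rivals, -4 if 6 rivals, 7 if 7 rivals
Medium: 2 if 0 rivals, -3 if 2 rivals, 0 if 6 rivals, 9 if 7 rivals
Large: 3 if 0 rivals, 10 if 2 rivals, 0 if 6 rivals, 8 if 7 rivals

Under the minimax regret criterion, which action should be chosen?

Large

Column bests: 0 rivals=5, 2 rivals=10, 6 rivals=3, 7 rivals=9.
Tiny regrets: 0, 10, 0, 8 → max 10
Small regrets: 6, 12, 7, 2 → max 12
Medium regrets: 3, 13, 3, 0 → max 13
Large regrets: 2, 0, 3, 1 → max 3
Smallest max regret = 3 → Large.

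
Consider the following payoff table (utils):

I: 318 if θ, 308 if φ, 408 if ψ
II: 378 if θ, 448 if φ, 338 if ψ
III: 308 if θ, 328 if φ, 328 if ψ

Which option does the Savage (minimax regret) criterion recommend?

II

Column bests: θ=378, φ=448, ψ=408.
I regrets: 60, 140, 0 → max 140
II regrets: 0, 0, 70 → max 70
III regrets: 70, 120, 80 → max 120
Smallest max regret = 70 → II.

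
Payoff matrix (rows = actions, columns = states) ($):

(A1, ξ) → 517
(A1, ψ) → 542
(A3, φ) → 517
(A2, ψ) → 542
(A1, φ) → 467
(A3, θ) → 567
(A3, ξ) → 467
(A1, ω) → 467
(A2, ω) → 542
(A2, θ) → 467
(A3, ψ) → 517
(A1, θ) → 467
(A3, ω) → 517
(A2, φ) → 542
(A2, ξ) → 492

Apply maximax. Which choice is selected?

A3

Row maxima: A1=542, A2=542, A3=567
Best best-case = 567 → A3.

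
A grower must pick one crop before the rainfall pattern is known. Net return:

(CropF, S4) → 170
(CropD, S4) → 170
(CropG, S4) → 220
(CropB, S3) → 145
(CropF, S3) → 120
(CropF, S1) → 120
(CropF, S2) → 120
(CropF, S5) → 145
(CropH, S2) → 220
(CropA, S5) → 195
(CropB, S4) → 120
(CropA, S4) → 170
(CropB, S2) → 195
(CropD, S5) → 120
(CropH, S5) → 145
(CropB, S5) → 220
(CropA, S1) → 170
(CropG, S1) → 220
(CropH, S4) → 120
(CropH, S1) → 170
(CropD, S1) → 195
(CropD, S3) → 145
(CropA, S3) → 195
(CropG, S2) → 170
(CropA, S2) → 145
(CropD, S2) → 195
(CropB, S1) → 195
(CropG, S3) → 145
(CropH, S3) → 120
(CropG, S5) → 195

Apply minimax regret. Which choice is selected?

Column bests: S1=220, S2=220, S3=195, S4=220, S5=220.
CropH regrets: 50, 0, 75, 100, 75 → max 100
CropD regrets: 25, 25, 50, 50, 100 → max 100
CropA regrets: 50, 75, 0, 50, 25 → max 75
CropF regrets: 100, 100, 75, 50, 75 → max 100
CropG regrets: 0, 50, 50, 0, 25 → max 50
CropB regrets: 25, 25, 50, 100, 0 → max 100
Smallest max regret = 50 → CropG.

CropG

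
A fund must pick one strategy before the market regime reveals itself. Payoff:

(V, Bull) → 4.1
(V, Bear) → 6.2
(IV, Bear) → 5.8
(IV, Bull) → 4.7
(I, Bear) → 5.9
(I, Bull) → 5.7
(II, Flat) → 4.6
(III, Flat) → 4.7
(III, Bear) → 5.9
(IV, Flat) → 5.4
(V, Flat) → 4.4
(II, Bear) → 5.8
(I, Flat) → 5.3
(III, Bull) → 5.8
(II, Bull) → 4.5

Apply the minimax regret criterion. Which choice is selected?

Column bests: Bear=6.2, Flat=5.4, Bull=5.8.
I regrets: 0.3, 0.1, 0.1 → max 0.3
II regrets: 0.4, 0.8, 1.3 → max 1.3
III regrets: 0.3, 0.7, 0.0 → max 0.7
IV regrets: 0.4, 0.0, 1.1 → max 1.1
V regrets: 0.0, 1.0, 1.7 → max 1.7
Smallest max regret = 0.3 → I.

I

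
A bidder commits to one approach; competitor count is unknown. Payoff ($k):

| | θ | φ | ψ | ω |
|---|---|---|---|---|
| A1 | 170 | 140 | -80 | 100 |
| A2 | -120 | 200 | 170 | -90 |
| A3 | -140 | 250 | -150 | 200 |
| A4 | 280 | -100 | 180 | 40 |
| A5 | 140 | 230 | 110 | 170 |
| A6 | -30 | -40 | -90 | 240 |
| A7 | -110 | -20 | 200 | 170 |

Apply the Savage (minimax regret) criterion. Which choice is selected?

A5

Column bests: θ=280, φ=250, ψ=200, ω=240.
A1 regrets: 110, 110, 280, 140 → max 280
A2 regrets: 400, 50, 30, 330 → max 400
A3 regrets: 420, 0, 350, 40 → max 420
A4 regrets: 0, 350, 20, 200 → max 350
A5 regrets: 140, 20, 90, 70 → max 140
A6 regrets: 310, 290, 290, 0 → max 310
A7 regrets: 390, 270, 0, 70 → max 390
Smallest max regret = 140 → A5.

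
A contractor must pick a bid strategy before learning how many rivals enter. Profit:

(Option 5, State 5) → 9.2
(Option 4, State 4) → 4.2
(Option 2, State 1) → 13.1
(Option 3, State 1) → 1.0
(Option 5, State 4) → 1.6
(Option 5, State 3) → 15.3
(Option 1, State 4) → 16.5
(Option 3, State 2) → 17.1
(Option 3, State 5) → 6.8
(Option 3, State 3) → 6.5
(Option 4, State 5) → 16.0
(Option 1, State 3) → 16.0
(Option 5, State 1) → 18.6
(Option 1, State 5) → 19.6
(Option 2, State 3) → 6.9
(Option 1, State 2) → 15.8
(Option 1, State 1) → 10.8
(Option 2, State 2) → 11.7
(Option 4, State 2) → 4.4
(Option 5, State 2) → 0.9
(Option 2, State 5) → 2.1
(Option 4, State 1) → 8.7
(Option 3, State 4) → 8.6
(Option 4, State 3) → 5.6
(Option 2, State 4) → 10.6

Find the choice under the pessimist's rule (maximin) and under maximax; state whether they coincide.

maximin → Option 1; maximax → Option 1 (agree)

Row minima: Option 1=10.8, Option 2=2.1, Option 3=1.0, Option 4=4.2, Option 5=0.9
Best worst-case = 10.8 → Option 1.
Row maxima: Option 1=19.6, Option 2=13.1, Option 3=17.1, Option 4=16.0, Option 5=18.6
Best best-case = 19.6 → Option 1.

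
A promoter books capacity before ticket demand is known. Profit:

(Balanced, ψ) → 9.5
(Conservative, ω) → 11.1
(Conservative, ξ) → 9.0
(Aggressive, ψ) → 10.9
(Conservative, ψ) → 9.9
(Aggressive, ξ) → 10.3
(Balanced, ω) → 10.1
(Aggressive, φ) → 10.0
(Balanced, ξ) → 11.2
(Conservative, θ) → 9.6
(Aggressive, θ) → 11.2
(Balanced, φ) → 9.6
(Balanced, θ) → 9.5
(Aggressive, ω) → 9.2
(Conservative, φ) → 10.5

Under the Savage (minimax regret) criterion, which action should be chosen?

Column bests: θ=11.2, φ=10.5, ψ=10.9, ω=11.1, ξ=11.2.
Conservative regrets: 1.6, 0.0, 1.0, 0.0, 2.2 → max 2.2
Balanced regrets: 1.7, 0.9, 1.4, 1.0, 0.0 → max 1.7
Aggressive regrets: 0.0, 0.5, 0.0, 1.9, 0.9 → max 1.9
Smallest max regret = 1.7 → Balanced.

Balanced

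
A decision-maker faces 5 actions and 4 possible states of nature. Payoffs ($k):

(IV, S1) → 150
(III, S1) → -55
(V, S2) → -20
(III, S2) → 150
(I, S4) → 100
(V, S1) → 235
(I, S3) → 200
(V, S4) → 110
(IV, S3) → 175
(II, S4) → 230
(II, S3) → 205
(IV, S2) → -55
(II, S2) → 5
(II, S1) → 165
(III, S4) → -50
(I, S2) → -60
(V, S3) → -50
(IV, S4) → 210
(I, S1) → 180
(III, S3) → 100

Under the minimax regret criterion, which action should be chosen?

Column bests: S1=235, S2=150, S3=205, S4=230.
I regrets: 55, 210, 5, 130 → max 210
II regrets: 70, 145, 0, 0 → max 145
III regrets: 290, 0, 105, 280 → max 290
IV regrets: 85, 205, 30, 20 → max 205
V regrets: 0, 170, 255, 120 → max 255
Smallest max regret = 145 → II.

II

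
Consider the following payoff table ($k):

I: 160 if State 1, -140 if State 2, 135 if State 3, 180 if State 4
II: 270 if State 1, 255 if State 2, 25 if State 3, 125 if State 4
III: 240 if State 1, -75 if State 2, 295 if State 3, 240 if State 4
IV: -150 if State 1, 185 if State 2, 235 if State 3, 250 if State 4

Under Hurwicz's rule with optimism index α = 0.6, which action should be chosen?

II

I: 0.6·180 + 0.4·(-140) = 52
II: 0.6·270 + 0.4·25 = 172
III: 0.6·295 + 0.4·(-75) = 147
IV: 0.6·250 + 0.4·(-150) = 90
Highest Hurwicz score = 172 → II.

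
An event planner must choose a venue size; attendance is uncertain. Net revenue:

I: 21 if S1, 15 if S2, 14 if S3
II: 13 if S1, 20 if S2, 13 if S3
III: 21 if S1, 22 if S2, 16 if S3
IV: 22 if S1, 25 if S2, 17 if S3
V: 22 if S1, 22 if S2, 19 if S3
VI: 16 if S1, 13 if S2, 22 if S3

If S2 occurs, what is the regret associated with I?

10

Best payoff under S2 is 25.
Regret = 25 − 15 = 10.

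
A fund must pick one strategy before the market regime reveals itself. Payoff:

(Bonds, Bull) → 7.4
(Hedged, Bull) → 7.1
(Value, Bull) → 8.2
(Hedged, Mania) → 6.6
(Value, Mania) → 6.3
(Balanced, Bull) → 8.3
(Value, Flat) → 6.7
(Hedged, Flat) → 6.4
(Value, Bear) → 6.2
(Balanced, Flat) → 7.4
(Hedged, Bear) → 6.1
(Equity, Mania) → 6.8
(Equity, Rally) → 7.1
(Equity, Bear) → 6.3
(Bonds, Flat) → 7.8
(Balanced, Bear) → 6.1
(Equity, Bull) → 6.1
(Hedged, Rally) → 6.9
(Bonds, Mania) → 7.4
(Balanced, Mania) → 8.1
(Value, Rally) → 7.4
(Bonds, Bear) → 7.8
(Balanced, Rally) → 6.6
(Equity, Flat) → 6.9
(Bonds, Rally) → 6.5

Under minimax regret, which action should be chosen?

Bonds

Column bests: Bear=7.8, Flat=7.8, Bull=8.3, Rally=7.4, Mania=8.1.
Value regrets: 1.6, 1.1, 0.1, 0.0, 1.8 → max 1.8
Equity regrets: 1.5, 0.9, 2.2, 0.3, 1.3 → max 2.2
Balanced regrets: 1.7, 0.4, 0.0, 0.8, 0.0 → max 1.7
Bonds regrets: 0.0, 0.0, 0.9, 0.9, 0.7 → max 0.9
Hedged regrets: 1.7, 1.4, 1.2, 0.5, 1.5 → max 1.7
Smallest max regret = 0.9 → Bonds.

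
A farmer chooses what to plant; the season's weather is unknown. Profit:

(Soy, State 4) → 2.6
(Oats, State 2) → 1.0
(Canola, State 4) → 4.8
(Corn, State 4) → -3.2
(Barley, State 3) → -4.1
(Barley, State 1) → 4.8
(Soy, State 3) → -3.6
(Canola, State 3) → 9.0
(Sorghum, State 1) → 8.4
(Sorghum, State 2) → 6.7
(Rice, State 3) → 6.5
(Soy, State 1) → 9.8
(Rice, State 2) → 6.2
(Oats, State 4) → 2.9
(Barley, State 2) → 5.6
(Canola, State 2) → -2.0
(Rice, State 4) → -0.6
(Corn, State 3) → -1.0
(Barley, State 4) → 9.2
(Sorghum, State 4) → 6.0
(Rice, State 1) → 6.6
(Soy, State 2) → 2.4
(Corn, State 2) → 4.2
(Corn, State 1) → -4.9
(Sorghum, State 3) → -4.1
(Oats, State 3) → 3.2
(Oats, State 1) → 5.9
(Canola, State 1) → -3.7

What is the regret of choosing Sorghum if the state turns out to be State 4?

Best payoff under State 4 is 9.2.
Regret = 9.2 − 6.0 = 3.2.

3.2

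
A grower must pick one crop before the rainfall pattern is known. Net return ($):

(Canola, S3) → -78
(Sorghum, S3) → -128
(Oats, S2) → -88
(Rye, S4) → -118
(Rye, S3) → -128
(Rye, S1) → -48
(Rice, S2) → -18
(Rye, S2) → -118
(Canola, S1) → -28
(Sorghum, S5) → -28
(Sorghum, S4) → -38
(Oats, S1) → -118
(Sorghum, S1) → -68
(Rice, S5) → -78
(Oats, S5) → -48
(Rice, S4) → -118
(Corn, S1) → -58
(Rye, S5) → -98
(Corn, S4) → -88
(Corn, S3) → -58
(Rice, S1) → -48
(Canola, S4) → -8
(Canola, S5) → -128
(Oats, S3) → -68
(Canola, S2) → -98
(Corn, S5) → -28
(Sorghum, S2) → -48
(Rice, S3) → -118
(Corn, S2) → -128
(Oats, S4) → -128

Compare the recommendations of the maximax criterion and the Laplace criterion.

maximax → Canola; laplace → Sorghum (disagree)

Row maxima: Sorghum=-28, Rice=-18, Canola=-8, Corn=-28, Rye=-48, Oats=-48
Best best-case = -8 → Canola.
Row averages: Sorghum=-62, Rice=-76, Canola=-68, Corn=-72, Rye=-102, Oats=-90
Highest average = -62 → Sorghum.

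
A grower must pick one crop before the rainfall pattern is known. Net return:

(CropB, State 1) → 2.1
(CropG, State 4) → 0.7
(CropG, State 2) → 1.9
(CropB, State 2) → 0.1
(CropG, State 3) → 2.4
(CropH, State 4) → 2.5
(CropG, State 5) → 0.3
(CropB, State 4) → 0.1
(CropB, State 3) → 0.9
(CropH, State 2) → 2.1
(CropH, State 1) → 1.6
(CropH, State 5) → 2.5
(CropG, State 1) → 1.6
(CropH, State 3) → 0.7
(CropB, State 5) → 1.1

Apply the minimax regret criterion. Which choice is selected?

CropH

Column bests: State 1=2.1, State 2=2.1, State 3=2.4, State 4=2.5, State 5=2.5.
CropG regrets: 0.5, 0.2, 0.0, 1.8, 2.2 → max 2.2
CropB regrets: 0.0, 2.0, 1.5, 2.4, 1.4 → max 2.4
CropH regrets: 0.5, 0.0, 1.7, 0.0, 0.0 → max 1.7
Smallest max regret = 1.7 → CropH.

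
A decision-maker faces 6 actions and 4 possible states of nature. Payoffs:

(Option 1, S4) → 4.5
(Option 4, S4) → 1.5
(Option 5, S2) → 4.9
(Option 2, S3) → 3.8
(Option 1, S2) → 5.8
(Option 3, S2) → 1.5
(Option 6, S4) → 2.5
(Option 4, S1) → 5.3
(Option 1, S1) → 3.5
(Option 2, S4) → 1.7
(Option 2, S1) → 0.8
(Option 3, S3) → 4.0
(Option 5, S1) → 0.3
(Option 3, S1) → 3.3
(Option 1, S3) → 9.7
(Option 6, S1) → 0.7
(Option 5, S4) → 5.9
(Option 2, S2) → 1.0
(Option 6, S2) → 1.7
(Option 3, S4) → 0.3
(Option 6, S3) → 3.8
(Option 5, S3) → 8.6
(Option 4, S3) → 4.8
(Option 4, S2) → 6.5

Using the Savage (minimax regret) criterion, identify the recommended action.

Column bests: S1=5.3, S2=6.5, S3=9.7, S4=5.9.
Option 1 regrets: 1.8, 0.7, 0.0, 1.4 → max 1.8
Option 2 regrets: 4.5, 5.5, 5.9, 4.2 → max 5.9
Option 3 regrets: 2.0, 5.0, 5.7, 5.6 → max 5.7
Option 4 regrets: 0.0, 0.0, 4.9, 4.4 → max 4.9
Option 5 regrets: 5.0, 1.6, 1.1, 0.0 → max 5.0
Option 6 regrets: 4.6, 4.8, 5.9, 3.4 → max 5.9
Smallest max regret = 1.8 → Option 1.

Option 1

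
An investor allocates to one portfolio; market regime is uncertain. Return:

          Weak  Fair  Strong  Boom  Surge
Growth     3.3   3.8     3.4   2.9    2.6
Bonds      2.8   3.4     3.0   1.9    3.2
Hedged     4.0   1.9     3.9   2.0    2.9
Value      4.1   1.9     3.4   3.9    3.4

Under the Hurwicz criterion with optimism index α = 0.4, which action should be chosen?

Growth: 0.4·3.8 + 0.6·2.6 = 3.08
Bonds: 0.4·3.4 + 0.6·1.9 = 2.5
Hedged: 0.4·4.0 + 0.6·1.9 = 2.74
Value: 0.4·4.1 + 0.6·1.9 = 2.78
Highest Hurwicz score = 3.08 → Growth.

Growth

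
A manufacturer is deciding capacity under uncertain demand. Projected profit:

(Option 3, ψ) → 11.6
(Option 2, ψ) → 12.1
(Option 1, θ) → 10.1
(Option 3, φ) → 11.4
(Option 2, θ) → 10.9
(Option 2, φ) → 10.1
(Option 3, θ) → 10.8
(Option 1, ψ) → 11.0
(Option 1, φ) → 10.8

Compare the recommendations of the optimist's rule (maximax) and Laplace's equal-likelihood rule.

Row maxima: Option 1=11.0, Option 2=12.1, Option 3=11.6
Best best-case = 12.1 → Option 2.
Row averages: Option 1=319/30, Option 2=331/30, Option 3=169/15
Highest average = 169/15 → Option 3.

maximax → Option 2; laplace → Option 3 (disagree)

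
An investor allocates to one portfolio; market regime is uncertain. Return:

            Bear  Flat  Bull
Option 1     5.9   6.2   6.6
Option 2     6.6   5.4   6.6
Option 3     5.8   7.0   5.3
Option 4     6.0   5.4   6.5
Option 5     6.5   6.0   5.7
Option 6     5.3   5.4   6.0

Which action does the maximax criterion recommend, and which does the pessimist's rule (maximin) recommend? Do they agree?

Row maxima: Option 1=6.6, Option 2=6.6, Option 3=7.0, Option 4=6.5, Option 5=6.5, Option 6=6.0
Best best-case = 7.0 → Option 3.
Row minima: Option 1=5.9, Option 2=5.4, Option 3=5.3, Option 4=5.4, Option 5=5.7, Option 6=5.3
Best worst-case = 5.9 → Option 1.

maximax → Option 3; maximin → Option 1 (disagree)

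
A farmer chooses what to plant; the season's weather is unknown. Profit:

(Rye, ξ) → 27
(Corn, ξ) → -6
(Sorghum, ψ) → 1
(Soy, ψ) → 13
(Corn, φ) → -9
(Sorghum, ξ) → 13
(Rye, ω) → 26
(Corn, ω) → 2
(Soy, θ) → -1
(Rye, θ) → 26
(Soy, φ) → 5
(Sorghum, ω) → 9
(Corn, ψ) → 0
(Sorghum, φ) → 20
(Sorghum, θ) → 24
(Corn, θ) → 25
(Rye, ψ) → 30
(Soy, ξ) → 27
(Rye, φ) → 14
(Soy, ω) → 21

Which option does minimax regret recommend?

Rye

Column bests: θ=26, φ=20, ψ=30, ω=26, ξ=27.
Rye regrets: 0, 6, 0, 0, 0 → max 6
Soy regrets: 27, 15, 17, 5, 0 → max 27
Sorghum regrets: 2, 0, 29, 17, 14 → max 29
Corn regrets: 1, 29, 30, 24, 33 → max 33
Smallest max regret = 6 → Rye.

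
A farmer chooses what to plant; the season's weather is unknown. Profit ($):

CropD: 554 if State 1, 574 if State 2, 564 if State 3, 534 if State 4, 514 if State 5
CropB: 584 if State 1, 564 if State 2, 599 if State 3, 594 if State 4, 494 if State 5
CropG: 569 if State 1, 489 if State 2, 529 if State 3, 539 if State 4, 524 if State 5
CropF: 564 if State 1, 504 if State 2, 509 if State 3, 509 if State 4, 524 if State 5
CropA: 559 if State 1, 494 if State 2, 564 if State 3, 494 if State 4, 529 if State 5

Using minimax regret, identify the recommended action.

Column bests: State 1=584, State 2=574, State 3=599, State 4=594, State 5=529.
CropD regrets: 30, 0, 35, 60, 15 → max 60
CropB regrets: 0, 10, 0, 0, 35 → max 35
CropG regrets: 15, 85, 70, 55, 5 → max 85
CropF regrets: 20, 70, 90, 85, 5 → max 90
CropA regrets: 25, 80, 35, 100, 0 → max 100
Smallest max regret = 35 → CropB.

CropB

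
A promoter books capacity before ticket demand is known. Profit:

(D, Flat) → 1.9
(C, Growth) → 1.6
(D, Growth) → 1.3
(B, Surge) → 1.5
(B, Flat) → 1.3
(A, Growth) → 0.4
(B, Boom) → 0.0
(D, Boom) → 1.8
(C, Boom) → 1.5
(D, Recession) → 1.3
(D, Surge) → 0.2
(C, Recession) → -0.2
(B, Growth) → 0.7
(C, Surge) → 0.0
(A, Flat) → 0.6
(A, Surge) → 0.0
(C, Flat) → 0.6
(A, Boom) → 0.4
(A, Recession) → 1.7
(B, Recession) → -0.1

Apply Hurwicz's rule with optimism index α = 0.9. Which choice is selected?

A: 0.9·1.7 + 0.1·0.0 = 1.53
B: 0.9·1.5 + 0.1·(-0.1) = 1.34
C: 0.9·1.6 + 0.1·(-0.2) = 1.42
D: 0.9·1.9 + 0.1·0.2 = 1.73
Highest Hurwicz score = 1.73 → D.

D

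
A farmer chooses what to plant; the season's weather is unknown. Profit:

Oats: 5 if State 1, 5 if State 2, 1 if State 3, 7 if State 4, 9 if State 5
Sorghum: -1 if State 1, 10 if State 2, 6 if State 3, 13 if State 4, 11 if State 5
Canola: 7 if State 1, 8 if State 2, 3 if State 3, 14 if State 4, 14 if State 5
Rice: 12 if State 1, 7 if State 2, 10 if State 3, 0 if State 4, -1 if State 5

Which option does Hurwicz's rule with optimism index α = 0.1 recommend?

Canola

Oats: 0.1·9 + 0.9·1 = 1.8
Sorghum: 0.1·13 + 0.9·(-1) = 0.4
Canola: 0.1·14 + 0.9·3 = 4.1
Rice: 0.1·12 + 0.9·(-1) = 0.3
Highest Hurwicz score = 4.1 → Canola.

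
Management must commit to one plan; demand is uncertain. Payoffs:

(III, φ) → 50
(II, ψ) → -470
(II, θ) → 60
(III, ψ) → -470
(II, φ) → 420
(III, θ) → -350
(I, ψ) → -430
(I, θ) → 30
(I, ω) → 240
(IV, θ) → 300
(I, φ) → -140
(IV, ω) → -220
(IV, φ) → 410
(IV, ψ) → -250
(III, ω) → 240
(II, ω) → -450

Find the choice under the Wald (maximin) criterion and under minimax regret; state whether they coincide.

Row minima: I=-430, II=-470, III=-470, IV=-250
Best worst-case = -250 → IV.
Column bests: θ=300, φ=420, ψ=-250, ω=240.
I regrets: 270, 560, 180, 0 → max 560
II regrets: 240, 0, 220, 690 → max 690
III regrets: 650, 370, 220, 0 → max 650
IV regrets: 0, 10, 0, 460 → max 460
Smallest max regret = 460 → IV.

maximin → IV; minimax regret → IV (agree)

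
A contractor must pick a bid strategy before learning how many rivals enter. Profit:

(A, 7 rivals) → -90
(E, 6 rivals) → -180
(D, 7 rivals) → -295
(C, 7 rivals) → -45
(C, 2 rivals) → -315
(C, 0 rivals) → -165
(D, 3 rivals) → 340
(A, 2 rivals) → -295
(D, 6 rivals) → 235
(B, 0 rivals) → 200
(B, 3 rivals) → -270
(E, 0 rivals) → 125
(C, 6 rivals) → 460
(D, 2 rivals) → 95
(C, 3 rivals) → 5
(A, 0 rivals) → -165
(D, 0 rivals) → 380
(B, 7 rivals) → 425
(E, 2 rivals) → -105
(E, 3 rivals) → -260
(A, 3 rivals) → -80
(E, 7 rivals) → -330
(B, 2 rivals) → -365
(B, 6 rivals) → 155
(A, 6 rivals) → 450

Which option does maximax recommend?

C

Row maxima: A=450, B=425, C=460, D=380, E=125
Best best-case = 460 → C.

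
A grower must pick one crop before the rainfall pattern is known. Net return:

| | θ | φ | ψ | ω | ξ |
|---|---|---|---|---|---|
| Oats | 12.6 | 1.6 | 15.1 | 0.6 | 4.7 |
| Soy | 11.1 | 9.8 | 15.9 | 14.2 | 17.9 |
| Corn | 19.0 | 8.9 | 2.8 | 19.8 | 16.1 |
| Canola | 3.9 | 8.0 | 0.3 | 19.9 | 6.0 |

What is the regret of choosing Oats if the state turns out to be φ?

8.2

Best payoff under φ is 9.8.
Regret = 9.8 − 1.6 = 8.2.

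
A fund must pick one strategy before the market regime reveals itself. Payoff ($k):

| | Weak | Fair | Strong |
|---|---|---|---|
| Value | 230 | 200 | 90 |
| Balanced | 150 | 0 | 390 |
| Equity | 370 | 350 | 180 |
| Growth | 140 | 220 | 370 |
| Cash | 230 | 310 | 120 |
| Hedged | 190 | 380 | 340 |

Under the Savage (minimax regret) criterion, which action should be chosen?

Column bests: Weak=370, Fair=380, Strong=390.
Value regrets: 140, 180, 300 → max 300
Balanced regrets: 220, 380, 0 → max 380
Equity regrets: 0, 30, 210 → max 210
Growth regrets: 230, 160, 20 → max 230
Cash regrets: 140, 70, 270 → max 270
Hedged regrets: 180, 0, 50 → max 180
Smallest max regret = 180 → Hedged.

Hedged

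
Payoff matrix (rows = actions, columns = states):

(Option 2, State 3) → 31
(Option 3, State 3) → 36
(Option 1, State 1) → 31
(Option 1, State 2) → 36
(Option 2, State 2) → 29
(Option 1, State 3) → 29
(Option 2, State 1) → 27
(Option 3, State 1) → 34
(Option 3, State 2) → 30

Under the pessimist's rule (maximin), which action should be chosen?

Option 3

Row minima: Option 1=29, Option 2=27, Option 3=30
Best worst-case = 30 → Option 3.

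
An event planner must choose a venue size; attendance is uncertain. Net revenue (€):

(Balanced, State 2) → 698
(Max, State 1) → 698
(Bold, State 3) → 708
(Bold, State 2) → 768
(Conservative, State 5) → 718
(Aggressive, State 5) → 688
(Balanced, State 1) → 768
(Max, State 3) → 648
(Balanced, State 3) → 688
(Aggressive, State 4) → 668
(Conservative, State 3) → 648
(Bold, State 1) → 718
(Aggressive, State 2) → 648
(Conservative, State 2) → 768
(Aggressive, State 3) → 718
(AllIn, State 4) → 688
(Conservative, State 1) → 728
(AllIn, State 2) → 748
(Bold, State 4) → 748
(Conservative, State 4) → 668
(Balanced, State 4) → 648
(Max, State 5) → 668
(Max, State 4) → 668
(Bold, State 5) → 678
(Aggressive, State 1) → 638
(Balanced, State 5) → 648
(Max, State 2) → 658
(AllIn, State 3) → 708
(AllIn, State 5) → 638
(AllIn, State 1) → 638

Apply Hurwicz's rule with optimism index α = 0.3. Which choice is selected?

Conservative: 0.3·768 + 0.7·648 = 684
Balanced: 0.3·768 + 0.7·648 = 684
Aggressive: 0.3·718 + 0.7·638 = 662
Bold: 0.3·768 + 0.7·678 = 705
AllIn: 0.3·748 + 0.7·638 = 671
Max: 0.3·698 + 0.7·648 = 663
Highest Hurwicz score = 705 → Bold.

Bold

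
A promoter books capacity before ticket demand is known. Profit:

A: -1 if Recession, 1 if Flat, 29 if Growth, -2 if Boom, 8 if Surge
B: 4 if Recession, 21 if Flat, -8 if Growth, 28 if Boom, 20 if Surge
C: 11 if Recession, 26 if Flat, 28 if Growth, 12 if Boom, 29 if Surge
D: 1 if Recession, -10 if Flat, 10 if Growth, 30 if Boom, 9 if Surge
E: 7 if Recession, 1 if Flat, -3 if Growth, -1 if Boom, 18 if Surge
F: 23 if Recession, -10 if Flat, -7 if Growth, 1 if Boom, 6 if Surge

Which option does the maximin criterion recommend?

C

Row minima: A=-2, B=-8, C=11, D=-10, E=-3, F=-10
Best worst-case = 11 → C.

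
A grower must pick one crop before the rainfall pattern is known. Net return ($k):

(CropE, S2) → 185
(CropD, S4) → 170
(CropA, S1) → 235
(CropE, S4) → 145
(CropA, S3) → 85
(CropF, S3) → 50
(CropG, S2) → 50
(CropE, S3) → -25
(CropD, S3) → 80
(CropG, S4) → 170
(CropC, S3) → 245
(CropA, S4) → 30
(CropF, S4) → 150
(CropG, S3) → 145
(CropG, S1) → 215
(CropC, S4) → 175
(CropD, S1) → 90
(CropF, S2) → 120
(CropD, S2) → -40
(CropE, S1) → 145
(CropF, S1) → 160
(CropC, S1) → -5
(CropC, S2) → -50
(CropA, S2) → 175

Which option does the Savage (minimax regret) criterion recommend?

Column bests: S1=235, S2=185, S3=245, S4=175.
CropF regrets: 75, 65, 195, 25 → max 195
CropG regrets: 20, 135, 100, 5 → max 135
CropA regrets: 0, 10, 160, 145 → max 160
CropE regrets: 90, 0, 270, 30 → max 270
CropC regrets: 240, 235, 0, 0 → max 240
CropD regrets: 145, 225, 165, 5 → max 225
Smallest max regret = 135 → CropG.

CropG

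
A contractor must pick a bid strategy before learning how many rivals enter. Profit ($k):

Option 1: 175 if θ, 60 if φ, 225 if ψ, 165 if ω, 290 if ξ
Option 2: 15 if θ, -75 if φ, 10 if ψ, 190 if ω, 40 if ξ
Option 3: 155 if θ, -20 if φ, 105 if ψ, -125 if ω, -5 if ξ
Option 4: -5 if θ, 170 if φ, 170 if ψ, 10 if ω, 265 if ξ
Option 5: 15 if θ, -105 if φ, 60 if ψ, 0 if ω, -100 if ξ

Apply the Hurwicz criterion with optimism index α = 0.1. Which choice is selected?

Option 1: 0.1·290 + 0.9·60 = 83
Option 2: 0.1·190 + 0.9·(-75) = -48.5
Option 3: 0.1·155 + 0.9·(-125) = -97
Option 4: 0.1·265 + 0.9·(-5) = 22
Option 5: 0.1·60 + 0.9·(-105) = -88.5
Highest Hurwicz score = 83 → Option 1.

Option 1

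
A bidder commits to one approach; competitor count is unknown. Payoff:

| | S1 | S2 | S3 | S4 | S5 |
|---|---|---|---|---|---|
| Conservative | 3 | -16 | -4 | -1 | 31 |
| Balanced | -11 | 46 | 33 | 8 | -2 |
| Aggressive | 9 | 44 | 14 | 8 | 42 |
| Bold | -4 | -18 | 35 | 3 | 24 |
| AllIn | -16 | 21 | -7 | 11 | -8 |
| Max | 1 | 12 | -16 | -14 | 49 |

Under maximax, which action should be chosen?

Row maxima: Conservative=31, Balanced=46, Aggressive=44, Bold=35, AllIn=21, Max=49
Best best-case = 49 → Max.

Max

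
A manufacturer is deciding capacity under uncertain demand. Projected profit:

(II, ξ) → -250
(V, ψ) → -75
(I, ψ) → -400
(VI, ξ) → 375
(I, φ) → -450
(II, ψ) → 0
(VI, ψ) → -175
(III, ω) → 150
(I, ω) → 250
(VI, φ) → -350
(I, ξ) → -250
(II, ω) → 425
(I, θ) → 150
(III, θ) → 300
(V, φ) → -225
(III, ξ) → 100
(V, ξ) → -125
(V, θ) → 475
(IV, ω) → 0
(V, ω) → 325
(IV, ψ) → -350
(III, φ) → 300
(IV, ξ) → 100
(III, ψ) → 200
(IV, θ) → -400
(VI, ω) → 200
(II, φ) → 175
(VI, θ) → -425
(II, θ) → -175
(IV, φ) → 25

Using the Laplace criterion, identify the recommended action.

Row averages: I=-140, II=35, III=210, IV=-125, V=75, VI=-75
Highest average = 210 → III.

III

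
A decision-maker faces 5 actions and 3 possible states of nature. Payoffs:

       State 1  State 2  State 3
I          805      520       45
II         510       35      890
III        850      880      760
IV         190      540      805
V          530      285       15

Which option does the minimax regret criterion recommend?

III

Column bests: State 1=850, State 2=880, State 3=890.
I regrets: 45, 360, 845 → max 845
II regrets: 340, 845, 0 → max 845
III regrets: 0, 0, 130 → max 130
IV regrets: 660, 340, 85 → max 660
V regrets: 320, 595, 875 → max 875
Smallest max regret = 130 → III.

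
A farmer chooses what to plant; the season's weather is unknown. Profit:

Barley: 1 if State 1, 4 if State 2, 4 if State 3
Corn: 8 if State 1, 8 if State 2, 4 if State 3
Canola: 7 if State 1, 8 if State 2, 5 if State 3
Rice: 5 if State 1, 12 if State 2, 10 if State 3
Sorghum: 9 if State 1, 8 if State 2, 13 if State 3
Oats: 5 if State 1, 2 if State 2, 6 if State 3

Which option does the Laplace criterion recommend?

Sorghum

Row averages: Barley=3, Corn=20/3, Canola=20/3, Rice=9, Sorghum=10, Oats=13/3
Highest average = 10 → Sorghum.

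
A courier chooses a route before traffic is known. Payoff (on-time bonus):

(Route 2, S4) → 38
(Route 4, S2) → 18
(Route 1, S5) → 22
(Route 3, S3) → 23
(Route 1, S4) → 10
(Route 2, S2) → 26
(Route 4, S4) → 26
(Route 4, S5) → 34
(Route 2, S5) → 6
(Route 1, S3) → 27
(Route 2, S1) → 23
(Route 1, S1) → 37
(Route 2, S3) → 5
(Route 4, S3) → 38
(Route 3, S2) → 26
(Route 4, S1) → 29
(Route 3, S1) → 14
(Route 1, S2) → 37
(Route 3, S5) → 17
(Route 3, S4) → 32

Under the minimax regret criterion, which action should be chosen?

Column bests: S1=37, S2=37, S3=38, S4=38, S5=34.
Route 1 regrets: 0, 0, 11, 28, 12 → max 28
Route 2 regrets: 14, 11, 33, 0, 28 → max 33
Route 3 regrets: 23, 11, 15, 6, 17 → max 23
Route 4 regrets: 8, 19, 0, 12, 0 → max 19
Smallest max regret = 19 → Route 4.

Route 4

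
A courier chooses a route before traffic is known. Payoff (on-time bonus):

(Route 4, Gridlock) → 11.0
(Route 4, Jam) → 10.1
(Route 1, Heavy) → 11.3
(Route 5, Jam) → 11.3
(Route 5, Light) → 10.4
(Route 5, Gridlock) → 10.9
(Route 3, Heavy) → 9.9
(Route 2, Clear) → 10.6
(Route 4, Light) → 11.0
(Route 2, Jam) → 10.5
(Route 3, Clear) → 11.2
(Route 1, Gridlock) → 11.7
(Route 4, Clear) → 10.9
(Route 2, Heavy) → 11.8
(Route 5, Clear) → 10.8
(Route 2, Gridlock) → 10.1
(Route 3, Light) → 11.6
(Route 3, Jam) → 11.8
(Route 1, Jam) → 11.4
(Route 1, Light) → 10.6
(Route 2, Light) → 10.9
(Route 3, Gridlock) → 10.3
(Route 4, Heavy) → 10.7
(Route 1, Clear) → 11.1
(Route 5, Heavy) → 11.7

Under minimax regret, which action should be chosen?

Route 1

Column bests: Clear=11.2, Light=11.6, Heavy=11.8, Jam=11.8, Gridlock=11.7.
Route 1 regrets: 0.1, 1.0, 0.5, 0.4, 0.0 → max 1.0
Route 2 regrets: 0.6, 0.7, 0.0, 1.3, 1.6 → max 1.6
Route 3 regrets: 0.0, 0.0, 1.9, 0.0, 1.4 → max 1.9
Route 4 regrets: 0.3, 0.6, 1.1, 1.7, 0.7 → max 1.7
Route 5 regrets: 0.4, 1.2, 0.1, 0.5, 0.8 → max 1.2
Smallest max regret = 1.0 → Route 1.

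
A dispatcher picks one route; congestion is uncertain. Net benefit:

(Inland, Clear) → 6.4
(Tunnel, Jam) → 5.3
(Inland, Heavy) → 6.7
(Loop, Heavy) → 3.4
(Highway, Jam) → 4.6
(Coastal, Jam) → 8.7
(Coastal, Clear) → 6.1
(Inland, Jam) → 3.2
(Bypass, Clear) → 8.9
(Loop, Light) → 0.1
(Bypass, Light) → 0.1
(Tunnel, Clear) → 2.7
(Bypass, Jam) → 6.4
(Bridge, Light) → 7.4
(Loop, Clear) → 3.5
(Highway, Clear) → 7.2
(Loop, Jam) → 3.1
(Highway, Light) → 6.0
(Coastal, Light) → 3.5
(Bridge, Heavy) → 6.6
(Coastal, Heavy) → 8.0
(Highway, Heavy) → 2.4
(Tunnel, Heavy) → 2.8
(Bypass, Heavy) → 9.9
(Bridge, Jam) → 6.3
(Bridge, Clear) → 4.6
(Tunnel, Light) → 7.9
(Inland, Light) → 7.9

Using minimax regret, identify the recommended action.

Bridge

Column bests: Clear=8.9, Light=7.9, Heavy=9.9, Jam=8.7.
Bridge regrets: 4.3, 0.5, 3.3, 2.4 → max 4.3
Inland regrets: 2.5, 0.0, 3.2, 5.5 → max 5.5
Highway regrets: 1.7, 1.9, 7.5, 4.1 → max 7.5
Bypass regrets: 0.0, 7.8, 0.0, 2.3 → max 7.8
Coastal regrets: 2.8, 4.4, 1.9, 0.0 → max 4.4
Loop regrets: 5.4, 7.8, 6.5, 5.6 → max 7.8
Tunnel regrets: 6.2, 0.0, 7.1, 3.4 → max 7.1
Smallest max regret = 4.3 → Bridge.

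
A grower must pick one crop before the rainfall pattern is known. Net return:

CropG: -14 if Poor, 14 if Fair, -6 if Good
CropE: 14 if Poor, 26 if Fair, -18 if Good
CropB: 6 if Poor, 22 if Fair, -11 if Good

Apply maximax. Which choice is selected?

CropE

Row maxima: CropG=14, CropE=26, CropB=22
Best best-case = 26 → CropE.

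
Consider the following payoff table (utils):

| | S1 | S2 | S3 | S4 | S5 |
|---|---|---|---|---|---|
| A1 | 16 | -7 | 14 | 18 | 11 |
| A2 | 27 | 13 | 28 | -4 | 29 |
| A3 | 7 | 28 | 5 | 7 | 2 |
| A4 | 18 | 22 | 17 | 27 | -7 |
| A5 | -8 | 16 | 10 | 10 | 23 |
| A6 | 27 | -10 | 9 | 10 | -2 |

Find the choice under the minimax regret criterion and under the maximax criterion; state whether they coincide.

minimax regret → A3; maximax → A2 (disagree)

Column bests: S1=27, S2=28, S3=28, S4=27, S5=29.
A1 regrets: 11, 35, 14, 9, 18 → max 35
A2 regrets: 0, 15, 0, 31, 0 → max 31
A3 regrets: 20, 0, 23, 20, 27 → max 27
A4 regrets: 9, 6, 11, 0, 36 → max 36
A5 regrets: 35, 12, 18, 17, 6 → max 35
A6 regrets: 0, 38, 19, 17, 31 → max 38
Smallest max regret = 27 → A3.
Row maxima: A1=18, A2=29, A3=28, A4=27, A5=23, A6=27
Best best-case = 29 → A2.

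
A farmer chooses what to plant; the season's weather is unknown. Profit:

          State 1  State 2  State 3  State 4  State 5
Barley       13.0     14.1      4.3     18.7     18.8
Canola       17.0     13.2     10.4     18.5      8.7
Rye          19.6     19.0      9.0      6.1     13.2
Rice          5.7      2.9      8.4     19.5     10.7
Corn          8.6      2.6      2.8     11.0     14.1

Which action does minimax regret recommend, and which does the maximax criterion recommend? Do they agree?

minimax regret → Barley; maximax → Rye (disagree)

Column bests: State 1=19.6, State 2=19.0, State 3=10.4, State 4=19.5, State 5=18.8.
Barley regrets: 6.6, 4.9, 6.1, 0.8, 0.0 → max 6.6
Canola regrets: 2.6, 5.8, 0.0, 1.0, 10.1 → max 10.1
Rye regrets: 0.0, 0.0, 1.4, 13.4, 5.6 → max 13.4
Rice regrets: 13.9, 16.1, 2.0, 0.0, 8.1 → max 16.1
Corn regrets: 11.0, 16.4, 7.6, 8.5, 4.7 → max 16.4
Smallest max regret = 6.6 → Barley.
Row maxima: Barley=18.8, Canola=18.5, Rye=19.6, Rice=19.5, Corn=14.1
Best best-case = 19.6 → Rye.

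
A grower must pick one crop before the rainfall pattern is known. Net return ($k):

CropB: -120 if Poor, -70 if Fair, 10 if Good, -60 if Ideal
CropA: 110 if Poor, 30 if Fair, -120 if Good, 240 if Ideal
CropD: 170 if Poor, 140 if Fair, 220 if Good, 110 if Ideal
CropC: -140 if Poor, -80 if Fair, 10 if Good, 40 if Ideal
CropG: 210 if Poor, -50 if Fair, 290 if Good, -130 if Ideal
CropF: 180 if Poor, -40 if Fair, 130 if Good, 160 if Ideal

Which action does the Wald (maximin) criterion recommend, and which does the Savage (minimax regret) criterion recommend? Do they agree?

Row minima: CropB=-120, CropA=-120, CropD=110, CropC=-140, CropG=-130, CropF=-40
Best worst-case = 110 → CropD.
Column bests: Poor=210, Fair=140, Good=290, Ideal=240.
CropB regrets: 330, 210, 280, 300 → max 330
CropA regrets: 100, 110, 410, 0 → max 410
CropD regrets: 40, 0, 70, 130 → max 130
CropC regrets: 350, 220, 280, 200 → max 350
CropG regrets: 0, 190, 0, 370 → max 370
CropF regrets: 30, 180, 160, 80 → max 180
Smallest max regret = 130 → CropD.

maximin → CropD; minimax regret → CropD (agree)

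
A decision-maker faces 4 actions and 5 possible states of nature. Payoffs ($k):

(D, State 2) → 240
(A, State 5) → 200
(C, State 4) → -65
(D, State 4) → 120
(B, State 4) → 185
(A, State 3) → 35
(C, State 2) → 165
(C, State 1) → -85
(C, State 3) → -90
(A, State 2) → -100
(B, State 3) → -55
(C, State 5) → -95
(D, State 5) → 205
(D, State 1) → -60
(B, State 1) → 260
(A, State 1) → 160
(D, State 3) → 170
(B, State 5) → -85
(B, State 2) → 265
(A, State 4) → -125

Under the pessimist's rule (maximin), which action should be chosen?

D

Row minima: A=-125, B=-85, C=-95, D=-60
Best worst-case = -60 → D.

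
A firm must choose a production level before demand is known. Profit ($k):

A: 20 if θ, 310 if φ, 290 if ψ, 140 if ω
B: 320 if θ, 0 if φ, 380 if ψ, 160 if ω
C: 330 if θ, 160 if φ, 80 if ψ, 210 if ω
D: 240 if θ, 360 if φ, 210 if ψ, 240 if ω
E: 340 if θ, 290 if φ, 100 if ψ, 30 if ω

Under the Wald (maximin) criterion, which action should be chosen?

D

Row minima: A=20, B=0, C=80, D=210, E=30
Best worst-case = 210 → D.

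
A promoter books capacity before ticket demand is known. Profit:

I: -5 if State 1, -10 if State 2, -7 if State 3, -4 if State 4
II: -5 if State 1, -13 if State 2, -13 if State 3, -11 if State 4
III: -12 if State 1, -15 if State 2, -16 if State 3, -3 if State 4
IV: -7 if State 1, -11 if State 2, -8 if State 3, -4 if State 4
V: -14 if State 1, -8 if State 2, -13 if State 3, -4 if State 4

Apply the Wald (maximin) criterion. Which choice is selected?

I

Row minima: I=-10, II=-13, III=-16, IV=-11, V=-14
Best worst-case = -10 → I.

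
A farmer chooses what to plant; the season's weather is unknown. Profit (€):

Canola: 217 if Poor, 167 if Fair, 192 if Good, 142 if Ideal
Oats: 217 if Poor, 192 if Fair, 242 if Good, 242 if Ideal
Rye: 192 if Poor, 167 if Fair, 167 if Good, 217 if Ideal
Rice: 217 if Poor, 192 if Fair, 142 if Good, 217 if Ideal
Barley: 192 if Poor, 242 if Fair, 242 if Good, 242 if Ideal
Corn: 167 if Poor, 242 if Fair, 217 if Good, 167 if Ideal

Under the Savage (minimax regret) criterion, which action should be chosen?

Column bests: Poor=217, Fair=242, Good=242, Ideal=242.
Canola regrets: 0, 75, 50, 100 → max 100
Oats regrets: 0, 50, 0, 0 → max 50
Rye regrets: 25, 75, 75, 25 → max 75
Rice regrets: 0, 50, 100, 25 → max 100
Barley regrets: 25, 0, 0, 0 → max 25
Corn regrets: 50, 0, 25, 75 → max 75
Smallest max regret = 25 → Barley.

Barley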